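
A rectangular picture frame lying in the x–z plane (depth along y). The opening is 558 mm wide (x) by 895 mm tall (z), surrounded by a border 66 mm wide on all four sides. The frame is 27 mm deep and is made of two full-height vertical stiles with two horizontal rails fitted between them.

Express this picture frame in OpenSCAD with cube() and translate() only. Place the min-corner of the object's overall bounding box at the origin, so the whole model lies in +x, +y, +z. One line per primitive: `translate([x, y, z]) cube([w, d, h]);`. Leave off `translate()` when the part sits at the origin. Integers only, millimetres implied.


cube([66, 27, 1027]);
translate([624, 0, 0]) cube([66, 27, 1027]);
translate([66, 0, 0]) cube([558, 27, 66]);
translate([66, 0, 961]) cube([558, 27, 66]);


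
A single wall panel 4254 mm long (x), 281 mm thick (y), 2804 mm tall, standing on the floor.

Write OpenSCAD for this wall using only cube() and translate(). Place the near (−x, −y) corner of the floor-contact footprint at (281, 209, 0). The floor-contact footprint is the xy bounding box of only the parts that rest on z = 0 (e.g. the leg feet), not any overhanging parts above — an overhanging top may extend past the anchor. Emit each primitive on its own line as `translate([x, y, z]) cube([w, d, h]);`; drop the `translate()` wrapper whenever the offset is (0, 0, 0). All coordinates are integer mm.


translate([281, 209, 0]) cube([4254, 281, 2804]);


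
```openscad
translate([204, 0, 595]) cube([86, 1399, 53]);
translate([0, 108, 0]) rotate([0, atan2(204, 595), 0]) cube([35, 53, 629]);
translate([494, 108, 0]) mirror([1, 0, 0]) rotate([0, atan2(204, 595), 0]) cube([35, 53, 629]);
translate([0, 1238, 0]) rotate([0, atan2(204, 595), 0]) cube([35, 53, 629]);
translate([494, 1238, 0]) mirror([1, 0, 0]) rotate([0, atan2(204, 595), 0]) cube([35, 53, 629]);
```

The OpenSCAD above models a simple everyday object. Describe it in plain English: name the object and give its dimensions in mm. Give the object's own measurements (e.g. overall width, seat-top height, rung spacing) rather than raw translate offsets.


A sawhorse. A 86×1399×53 mm beam (x, y, z) sits on two A-frame leg pairs. Each pair is two raked legs of 35×53 mm section (53 mm along y) splaying symmetrically in x. Each leg rises 595 mm vertically over 204 mm of horizontal reach and is 629 mm long along its own axis. Every leg's outer bottom edge rests on the floor and its outer top edge meets a bottom edge of the beam — the left legs (tilting toward +x) meet the beam's −x bottom edge, the right legs (their mirror images, tilting toward −x) meet its +x bottom edge — so the leg tops tuck under the beam, the beam's underside is 595 mm above the floor, and the feet are 494 mm apart outside-to-outside with the beam centred between them. The two leg pairs are set in 108 mm from either end of the beam.


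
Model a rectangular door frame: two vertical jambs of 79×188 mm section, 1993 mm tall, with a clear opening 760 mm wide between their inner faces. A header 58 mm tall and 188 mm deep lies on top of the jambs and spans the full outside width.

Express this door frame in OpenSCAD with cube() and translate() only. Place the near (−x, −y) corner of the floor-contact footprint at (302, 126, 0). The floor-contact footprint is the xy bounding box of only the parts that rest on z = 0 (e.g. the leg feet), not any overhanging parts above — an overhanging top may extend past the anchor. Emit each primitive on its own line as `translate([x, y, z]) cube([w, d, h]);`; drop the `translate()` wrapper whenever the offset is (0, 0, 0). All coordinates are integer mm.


translate([302, 126, 0]) cube([79, 188, 1993]);
translate([1141, 126, 0]) cube([79, 188, 1993]);
translate([302, 126, 1993]) cube([918, 188, 58]);


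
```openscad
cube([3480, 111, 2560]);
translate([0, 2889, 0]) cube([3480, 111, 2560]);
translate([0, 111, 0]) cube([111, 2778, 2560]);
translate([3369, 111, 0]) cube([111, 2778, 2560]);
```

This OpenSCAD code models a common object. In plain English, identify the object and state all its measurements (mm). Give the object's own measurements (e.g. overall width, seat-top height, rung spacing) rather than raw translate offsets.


The wall frame of a small rectangular building: four walls, each 2560 mm tall and 111 mm thick, enclosing a footprint 3480 mm (x) by 3000 mm (y) outside-to-outside, with no floor or roof. The front and back walls (the −y and +y sides) span the full width; the two side walls fit between them.


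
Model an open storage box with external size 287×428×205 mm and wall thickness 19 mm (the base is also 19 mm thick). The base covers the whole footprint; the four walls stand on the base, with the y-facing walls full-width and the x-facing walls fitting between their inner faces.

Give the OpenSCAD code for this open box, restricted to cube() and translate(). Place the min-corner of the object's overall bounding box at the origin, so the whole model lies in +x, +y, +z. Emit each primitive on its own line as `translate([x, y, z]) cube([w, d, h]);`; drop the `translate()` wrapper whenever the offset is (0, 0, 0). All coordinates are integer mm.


cube([287, 428, 19]);
translate([0, 0, 19]) cube([287, 19, 186]);
translate([0, 409, 19]) cube([287, 19, 186]);
translate([0, 19, 19]) cube([19, 390, 186]);
translate([268, 19, 19]) cube([19, 390, 186]);


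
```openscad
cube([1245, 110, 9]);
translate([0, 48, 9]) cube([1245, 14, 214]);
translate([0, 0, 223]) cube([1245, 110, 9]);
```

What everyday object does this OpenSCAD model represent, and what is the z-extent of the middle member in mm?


An I-beam. The web height is 214 mm.

Two wide flanges with a thin centred web — an I-beam. Overall 232 mm minus two 9 mm flanges gives a web of 232 − 2·9 = 214 mm.


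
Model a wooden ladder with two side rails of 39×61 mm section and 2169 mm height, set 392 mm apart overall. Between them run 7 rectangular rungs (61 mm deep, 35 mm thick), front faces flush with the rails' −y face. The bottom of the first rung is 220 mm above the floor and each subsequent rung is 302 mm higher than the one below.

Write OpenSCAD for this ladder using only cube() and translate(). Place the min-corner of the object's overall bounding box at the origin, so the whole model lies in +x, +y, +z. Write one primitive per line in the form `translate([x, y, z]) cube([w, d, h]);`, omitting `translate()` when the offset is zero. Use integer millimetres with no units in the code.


cube([39, 61, 2169]);
translate([353, 0, 0]) cube([39, 61, 2169]);
translate([39, 0, 220]) cube([314, 61, 35]);
translate([39, 0, 522]) cube([314, 61, 35]);
translate([39, 0, 824]) cube([314, 61, 35]);
translate([39, 0, 1126]) cube([314, 61, 35]);
translate([39, 0, 1428]) cube([314, 61, 35]);
translate([39, 0, 1730]) cube([314, 61, 35]);
translate([39, 0, 2032]) cube([314, 61, 35]);


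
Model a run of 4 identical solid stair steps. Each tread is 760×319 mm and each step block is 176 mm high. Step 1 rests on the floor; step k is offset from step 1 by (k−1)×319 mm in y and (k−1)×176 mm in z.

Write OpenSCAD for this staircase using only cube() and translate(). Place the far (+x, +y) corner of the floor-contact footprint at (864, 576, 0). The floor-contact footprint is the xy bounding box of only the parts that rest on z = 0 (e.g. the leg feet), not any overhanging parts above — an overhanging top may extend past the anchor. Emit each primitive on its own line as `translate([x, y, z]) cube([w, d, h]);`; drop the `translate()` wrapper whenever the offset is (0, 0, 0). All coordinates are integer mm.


translate([104, 257, 0]) cube([760, 319, 176]);
translate([104, 576, 176]) cube([760, 319, 176]);
translate([104, 895, 352]) cube([760, 319, 176]);
translate([104, 1214, 528]) cube([760, 319, 176]);


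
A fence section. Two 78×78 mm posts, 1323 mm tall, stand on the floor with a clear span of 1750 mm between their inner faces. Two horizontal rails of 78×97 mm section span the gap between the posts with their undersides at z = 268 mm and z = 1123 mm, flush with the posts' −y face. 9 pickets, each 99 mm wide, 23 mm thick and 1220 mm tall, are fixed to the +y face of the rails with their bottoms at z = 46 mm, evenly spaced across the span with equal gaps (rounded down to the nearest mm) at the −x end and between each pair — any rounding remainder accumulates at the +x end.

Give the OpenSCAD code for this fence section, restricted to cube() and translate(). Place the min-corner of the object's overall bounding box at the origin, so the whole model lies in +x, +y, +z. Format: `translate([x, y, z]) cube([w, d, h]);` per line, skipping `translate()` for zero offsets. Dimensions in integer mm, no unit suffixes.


cube([78, 78, 1323]);
translate([1828, 0, 0]) cube([78, 78, 1323]);
translate([78, 0, 268]) cube([1750, 78, 97]);
translate([78, 0, 1123]) cube([1750, 78, 97]);
translate([163, 78, 46]) cube([99, 23, 1220]);
translate([347, 78, 46]) cube([99, 23, 1220]);
translate([531, 78, 46]) cube([99, 23, 1220]);
translate([715, 78, 46]) cube([99, 23, 1220]);
translate([899, 78, 46]) cube([99, 23, 1220]);
translate([1083, 78, 46]) cube([99, 23, 1220]);
translate([1267, 78, 46]) cube([99, 23, 1220]);
translate([1451, 78, 46]) cube([99, 23, 1220]);
translate([1635, 78, 46]) cube([99, 23, 1220]);


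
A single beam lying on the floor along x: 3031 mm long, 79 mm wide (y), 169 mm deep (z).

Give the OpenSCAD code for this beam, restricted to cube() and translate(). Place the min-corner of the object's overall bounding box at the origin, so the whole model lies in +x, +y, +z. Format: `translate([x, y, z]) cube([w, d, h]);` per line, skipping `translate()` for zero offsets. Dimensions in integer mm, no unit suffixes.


cube([3031, 79, 169]);


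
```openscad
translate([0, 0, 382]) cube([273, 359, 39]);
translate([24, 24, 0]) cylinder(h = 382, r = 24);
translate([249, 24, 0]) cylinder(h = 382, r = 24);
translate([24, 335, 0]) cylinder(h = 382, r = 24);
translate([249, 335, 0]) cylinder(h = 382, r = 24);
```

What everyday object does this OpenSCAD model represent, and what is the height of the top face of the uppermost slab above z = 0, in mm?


A stool. The seat height is 421 mm.

A 273×359×39 slab at z = 382 on four corner cylinders — a stool. The seat top is 382 + 39 = 421 mm.


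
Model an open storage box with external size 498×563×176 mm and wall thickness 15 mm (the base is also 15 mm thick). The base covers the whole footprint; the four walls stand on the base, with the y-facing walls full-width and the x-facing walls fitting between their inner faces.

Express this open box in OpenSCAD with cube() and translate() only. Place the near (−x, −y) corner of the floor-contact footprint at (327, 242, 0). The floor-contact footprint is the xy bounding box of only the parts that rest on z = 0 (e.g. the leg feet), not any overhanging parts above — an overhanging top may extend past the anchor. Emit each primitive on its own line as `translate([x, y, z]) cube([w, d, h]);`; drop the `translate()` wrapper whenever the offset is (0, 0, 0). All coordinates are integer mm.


translate([327, 242, 0]) cube([498, 563, 15]);
translate([327, 242, 15]) cube([498, 15, 161]);
translate([327, 790, 15]) cube([498, 15, 161]);
translate([327, 257, 15]) cube([15, 533, 161]);
translate([810, 257, 15]) cube([15, 533, 161]);


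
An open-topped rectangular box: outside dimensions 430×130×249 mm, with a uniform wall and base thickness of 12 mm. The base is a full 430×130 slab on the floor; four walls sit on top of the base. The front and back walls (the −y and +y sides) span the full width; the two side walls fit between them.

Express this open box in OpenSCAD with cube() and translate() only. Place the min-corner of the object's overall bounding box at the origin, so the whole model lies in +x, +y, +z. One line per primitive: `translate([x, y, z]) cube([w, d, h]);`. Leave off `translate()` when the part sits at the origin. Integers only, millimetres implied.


cube([430, 130, 12]);
translate([0, 0, 12]) cube([430, 12, 237]);
translate([0, 118, 12]) cube([430, 12, 237]);
translate([0, 12, 12]) cube([12, 106, 237]);
translate([418, 12, 12]) cube([12, 106, 237]);


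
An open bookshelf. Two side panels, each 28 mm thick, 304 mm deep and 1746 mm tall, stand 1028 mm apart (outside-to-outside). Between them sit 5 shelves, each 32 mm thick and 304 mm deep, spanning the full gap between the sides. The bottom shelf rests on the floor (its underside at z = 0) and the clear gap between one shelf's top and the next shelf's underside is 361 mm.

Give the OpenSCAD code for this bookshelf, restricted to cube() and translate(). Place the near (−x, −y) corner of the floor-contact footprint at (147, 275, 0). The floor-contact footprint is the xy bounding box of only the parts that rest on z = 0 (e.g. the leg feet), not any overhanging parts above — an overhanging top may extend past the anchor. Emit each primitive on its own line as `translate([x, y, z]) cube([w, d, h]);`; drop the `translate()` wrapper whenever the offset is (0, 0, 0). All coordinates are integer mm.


translate([147, 275, 0]) cube([28, 304, 1746]);
translate([1147, 275, 0]) cube([28, 304, 1746]);
translate([175, 275, 0]) cube([972, 304, 32]);
translate([175, 275, 393]) cube([972, 304, 32]);
translate([175, 275, 786]) cube([972, 304, 32]);
translate([175, 275, 1179]) cube([972, 304, 32]);
translate([175, 275, 1572]) cube([972, 304, 32]);


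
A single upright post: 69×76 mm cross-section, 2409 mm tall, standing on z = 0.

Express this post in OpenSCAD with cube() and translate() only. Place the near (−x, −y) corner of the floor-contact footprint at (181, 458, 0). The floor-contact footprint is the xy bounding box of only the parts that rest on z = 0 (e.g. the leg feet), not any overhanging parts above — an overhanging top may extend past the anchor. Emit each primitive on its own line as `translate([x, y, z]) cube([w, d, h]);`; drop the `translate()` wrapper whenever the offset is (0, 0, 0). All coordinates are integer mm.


translate([181, 458, 0]) cube([69, 76, 2409]);


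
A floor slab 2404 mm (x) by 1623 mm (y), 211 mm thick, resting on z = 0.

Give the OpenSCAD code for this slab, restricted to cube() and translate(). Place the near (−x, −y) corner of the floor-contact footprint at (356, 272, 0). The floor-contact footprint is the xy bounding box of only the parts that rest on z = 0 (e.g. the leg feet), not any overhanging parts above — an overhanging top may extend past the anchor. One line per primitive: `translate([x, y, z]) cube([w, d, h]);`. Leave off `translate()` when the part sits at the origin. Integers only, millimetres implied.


translate([356, 272, 0]) cube([2404, 1623, 211]);


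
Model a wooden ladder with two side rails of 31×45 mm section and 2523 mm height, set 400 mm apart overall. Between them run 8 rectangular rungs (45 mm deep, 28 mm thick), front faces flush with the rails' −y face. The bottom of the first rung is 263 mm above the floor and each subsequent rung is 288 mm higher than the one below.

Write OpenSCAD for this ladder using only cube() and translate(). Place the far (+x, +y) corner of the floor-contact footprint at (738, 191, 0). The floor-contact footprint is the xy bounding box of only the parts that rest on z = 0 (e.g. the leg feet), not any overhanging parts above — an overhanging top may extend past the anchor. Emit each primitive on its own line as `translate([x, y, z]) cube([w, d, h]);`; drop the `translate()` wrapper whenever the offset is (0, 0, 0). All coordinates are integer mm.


// rung span = 400 - 2*31 = 338
// rung[k] z = 263 + k*288
translate([338, 146, 0]) cube([31, 45, 2523]);
translate([707, 146, 0]) cube([31, 45, 2523]);
translate([369, 146, 263]) cube([338, 45, 28]);
translate([369, 146, 551]) cube([338, 45, 28]);
translate([369, 146, 839]) cube([338, 45, 28]);
translate([369, 146, 1127]) cube([338, 45, 28]);
translate([369, 146, 1415]) cube([338, 45, 28]);
translate([369, 146, 1703]) cube([338, 45, 28]);
translate([369, 146, 1991]) cube([338, 45, 28]);
translate([369, 146, 2279]) cube([338, 45, 28]);


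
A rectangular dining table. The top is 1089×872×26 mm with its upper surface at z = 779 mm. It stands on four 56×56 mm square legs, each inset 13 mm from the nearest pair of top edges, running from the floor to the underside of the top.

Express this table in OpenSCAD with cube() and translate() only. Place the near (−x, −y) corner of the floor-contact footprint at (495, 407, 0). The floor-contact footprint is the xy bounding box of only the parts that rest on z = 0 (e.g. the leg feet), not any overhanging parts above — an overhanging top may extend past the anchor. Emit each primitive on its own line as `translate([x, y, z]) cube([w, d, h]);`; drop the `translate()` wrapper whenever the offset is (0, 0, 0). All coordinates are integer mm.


translate([482, 394, 753]) cube([1089, 872, 26]);
translate([495, 407, 0]) cube([56, 56, 753]);
translate([1502, 407, 0]) cube([56, 56, 753]);
translate([495, 1197, 0]) cube([56, 56, 753]);
translate([1502, 1197, 0]) cube([56, 56, 753]);


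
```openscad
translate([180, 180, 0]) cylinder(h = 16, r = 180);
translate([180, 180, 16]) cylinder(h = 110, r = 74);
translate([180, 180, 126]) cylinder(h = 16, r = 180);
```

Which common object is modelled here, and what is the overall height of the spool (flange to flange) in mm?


A spool. The overall height is 142 mm.

Three coaxial cylinders, large–small–large — a spool. Two 16 mm flanges and a 110 mm core give 16 + 110 + 16 = 142 mm.


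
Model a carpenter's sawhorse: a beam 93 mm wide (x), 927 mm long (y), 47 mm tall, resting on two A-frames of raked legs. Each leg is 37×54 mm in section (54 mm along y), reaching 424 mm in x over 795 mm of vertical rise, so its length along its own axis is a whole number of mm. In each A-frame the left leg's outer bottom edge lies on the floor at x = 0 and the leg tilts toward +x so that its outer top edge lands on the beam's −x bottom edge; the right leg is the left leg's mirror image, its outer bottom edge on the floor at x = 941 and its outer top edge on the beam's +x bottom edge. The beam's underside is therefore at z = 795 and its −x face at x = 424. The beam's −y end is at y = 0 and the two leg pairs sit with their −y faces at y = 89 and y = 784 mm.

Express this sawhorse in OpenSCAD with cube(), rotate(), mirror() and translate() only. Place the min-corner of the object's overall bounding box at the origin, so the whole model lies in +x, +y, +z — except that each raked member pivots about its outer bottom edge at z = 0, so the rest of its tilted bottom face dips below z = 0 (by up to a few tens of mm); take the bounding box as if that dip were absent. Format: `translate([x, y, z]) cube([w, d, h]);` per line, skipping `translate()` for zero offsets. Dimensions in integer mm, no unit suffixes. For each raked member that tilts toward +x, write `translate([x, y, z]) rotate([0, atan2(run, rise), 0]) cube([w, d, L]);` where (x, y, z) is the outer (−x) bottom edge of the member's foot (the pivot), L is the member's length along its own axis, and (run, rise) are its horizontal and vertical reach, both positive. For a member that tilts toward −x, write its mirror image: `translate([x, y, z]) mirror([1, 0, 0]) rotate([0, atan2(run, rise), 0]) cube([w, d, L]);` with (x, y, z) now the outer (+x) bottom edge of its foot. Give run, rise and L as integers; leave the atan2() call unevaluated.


translate([424, 0, 795]) cube([93, 927, 47]);
translate([0, 89, 0]) rotate([0, atan2(424, 795), 0]) cube([37, 54, 901]);
translate([941, 89, 0]) mirror([1, 0, 0]) rotate([0, atan2(424, 795), 0]) cube([37, 54, 901]);
translate([0, 784, 0]) rotate([0, atan2(424, 795), 0]) cube([37, 54, 901]);
translate([941, 784, 0]) mirror([1, 0, 0]) rotate([0, atan2(424, 795), 0]) cube([37, 54, 901]);


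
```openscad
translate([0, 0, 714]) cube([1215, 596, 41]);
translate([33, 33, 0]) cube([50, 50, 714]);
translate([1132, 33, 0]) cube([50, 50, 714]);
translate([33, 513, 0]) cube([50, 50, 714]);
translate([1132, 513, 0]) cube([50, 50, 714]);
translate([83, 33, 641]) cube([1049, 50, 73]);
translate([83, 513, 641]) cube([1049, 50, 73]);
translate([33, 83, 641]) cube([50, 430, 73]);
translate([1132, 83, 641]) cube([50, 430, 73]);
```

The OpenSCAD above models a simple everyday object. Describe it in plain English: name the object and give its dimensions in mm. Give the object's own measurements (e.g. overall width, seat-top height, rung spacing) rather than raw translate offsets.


A table: top 1215 mm (x) × 596 mm (y), 41 mm thick, upper face at z = 755 mm, on four 50×50 mm square legs, each inset 33 mm from the nearest pair of top edges from z = 0 to the bottom of the top. Four apron rails, 50 mm thick and 73 mm tall, run between adjacent legs with their top edges flush with the underside of the top and their outer faces flush with the legs' outer faces.


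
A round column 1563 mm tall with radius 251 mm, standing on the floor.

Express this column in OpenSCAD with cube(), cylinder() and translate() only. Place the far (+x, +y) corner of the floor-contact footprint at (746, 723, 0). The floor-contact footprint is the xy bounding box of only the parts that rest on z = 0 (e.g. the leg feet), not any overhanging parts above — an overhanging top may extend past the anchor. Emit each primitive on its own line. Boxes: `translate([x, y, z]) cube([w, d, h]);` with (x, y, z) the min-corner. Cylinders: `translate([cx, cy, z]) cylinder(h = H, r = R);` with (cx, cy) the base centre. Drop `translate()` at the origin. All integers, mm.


translate([495, 472, 0]) cylinder(h = 1563, r = 251);


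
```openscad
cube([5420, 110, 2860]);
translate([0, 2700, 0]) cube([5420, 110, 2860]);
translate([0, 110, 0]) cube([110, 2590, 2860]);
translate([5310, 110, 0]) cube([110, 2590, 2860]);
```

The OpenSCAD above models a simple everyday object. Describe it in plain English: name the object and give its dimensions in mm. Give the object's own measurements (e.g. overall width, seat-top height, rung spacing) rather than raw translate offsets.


The wall frame of a small rectangular building: four walls, each 2860 mm tall and 110 mm thick, enclosing a footprint 5420 mm (x) by 2810 mm (y) outside-to-outside, with no floor or roof. The front and back walls (the −y and +y sides) span the full width; the two side walls fit between them.


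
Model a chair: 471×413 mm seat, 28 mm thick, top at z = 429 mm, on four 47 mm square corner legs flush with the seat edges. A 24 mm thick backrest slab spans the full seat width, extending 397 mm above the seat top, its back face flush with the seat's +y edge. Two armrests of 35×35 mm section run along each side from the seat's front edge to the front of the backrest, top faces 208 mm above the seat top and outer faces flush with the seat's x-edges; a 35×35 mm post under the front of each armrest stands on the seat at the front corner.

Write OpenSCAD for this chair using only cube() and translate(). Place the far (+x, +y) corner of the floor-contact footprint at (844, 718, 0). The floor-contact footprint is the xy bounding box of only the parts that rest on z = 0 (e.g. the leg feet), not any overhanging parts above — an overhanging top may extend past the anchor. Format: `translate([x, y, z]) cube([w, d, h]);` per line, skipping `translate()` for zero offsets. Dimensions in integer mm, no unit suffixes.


translate([373, 305, 401]) cube([471, 413, 28]);
translate([373, 305, 0]) cube([47, 47, 401]);
translate([797, 305, 0]) cube([47, 47, 401]);
translate([373, 671, 0]) cube([47, 47, 401]);
translate([797, 671, 0]) cube([47, 47, 401]);
translate([373, 694, 429]) cube([471, 24, 397]);
translate([373, 305, 602]) cube([35, 389, 35]);
translate([809, 305, 602]) cube([35, 389, 35]);
translate([373, 305, 429]) cube([35, 35, 173]);
translate([809, 305, 429]) cube([35, 35, 173]);


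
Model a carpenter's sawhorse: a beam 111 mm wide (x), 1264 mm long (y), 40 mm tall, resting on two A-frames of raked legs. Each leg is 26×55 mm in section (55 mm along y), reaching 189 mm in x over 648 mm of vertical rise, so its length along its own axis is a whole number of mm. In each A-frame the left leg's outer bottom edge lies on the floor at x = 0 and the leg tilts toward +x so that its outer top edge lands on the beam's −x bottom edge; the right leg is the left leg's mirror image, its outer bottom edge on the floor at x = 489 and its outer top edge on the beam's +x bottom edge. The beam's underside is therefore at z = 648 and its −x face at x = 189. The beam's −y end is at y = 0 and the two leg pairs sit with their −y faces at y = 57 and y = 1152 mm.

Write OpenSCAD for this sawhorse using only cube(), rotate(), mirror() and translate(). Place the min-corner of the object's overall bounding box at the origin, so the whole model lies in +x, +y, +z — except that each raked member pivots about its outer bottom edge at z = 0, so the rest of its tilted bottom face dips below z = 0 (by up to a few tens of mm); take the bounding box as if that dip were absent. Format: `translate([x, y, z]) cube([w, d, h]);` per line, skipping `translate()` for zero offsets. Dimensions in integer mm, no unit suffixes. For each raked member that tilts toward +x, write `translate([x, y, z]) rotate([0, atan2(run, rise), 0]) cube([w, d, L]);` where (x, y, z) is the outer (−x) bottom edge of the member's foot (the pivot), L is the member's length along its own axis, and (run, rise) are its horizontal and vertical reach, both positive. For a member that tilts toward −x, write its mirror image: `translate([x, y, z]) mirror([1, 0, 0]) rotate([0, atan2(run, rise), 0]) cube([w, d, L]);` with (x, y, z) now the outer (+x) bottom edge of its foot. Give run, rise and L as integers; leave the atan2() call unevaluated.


translate([189, 0, 648]) cube([111, 1264, 40]);
translate([0, 57, 0]) rotate([0, atan2(189, 648), 0]) cube([26, 55, 675]);
translate([489, 57, 0]) mirror([1, 0, 0]) rotate([0, atan2(189, 648), 0]) cube([26, 55, 675]);
translate([0, 1152, 0]) rotate([0, atan2(189, 648), 0]) cube([26, 55, 675]);
translate([489, 1152, 0]) mirror([1, 0, 0]) rotate([0, atan2(189, 648), 0]) cube([26, 55, 675]);


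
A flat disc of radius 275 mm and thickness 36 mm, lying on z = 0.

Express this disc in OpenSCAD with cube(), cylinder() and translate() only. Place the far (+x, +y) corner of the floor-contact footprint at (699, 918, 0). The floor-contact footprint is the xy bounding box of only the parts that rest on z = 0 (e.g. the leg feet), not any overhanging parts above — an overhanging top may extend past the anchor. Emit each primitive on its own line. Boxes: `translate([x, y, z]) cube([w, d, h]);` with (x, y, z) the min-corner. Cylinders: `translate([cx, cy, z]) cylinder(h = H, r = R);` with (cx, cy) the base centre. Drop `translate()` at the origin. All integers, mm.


translate([424, 643, 0]) cylinder(h = 36, r = 275);


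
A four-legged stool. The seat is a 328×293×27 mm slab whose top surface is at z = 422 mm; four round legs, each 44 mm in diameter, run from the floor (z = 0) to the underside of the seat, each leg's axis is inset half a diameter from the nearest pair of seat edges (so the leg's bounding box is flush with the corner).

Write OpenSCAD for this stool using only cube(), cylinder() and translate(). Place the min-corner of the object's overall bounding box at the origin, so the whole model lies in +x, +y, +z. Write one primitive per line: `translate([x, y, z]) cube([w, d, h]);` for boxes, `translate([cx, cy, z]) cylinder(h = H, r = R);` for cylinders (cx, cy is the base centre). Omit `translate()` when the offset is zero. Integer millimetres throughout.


translate([0, 0, 395]) cube([328, 293, 27]);
translate([22, 22, 0]) cylinder(h = 395, r = 22);
translate([306, 22, 0]) cylinder(h = 395, r = 22);
translate([22, 271, 0]) cylinder(h = 395, r = 22);
translate([306, 271, 0]) cylinder(h = 395, r = 22);


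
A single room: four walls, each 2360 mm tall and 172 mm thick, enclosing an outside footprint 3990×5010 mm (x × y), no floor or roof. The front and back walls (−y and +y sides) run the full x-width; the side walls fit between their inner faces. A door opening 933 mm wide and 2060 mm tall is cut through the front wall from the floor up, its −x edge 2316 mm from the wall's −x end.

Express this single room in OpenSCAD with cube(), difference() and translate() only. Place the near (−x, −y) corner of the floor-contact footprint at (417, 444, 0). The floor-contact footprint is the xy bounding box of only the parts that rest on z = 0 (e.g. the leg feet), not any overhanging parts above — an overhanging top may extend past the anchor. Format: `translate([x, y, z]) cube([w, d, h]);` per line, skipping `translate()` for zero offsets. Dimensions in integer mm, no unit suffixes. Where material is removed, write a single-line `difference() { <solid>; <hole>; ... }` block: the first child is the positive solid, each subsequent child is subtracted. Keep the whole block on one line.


difference() { translate([417, 444, 0]) cube([3990, 172, 2360]); translate([2733, 444, 0]) cube([933, 172, 2060]); }
translate([417, 5282, 0]) cube([3990, 172, 2360]);
translate([417, 616, 0]) cube([172, 4666, 2360]);
translate([4235, 616, 0]) cube([172, 4666, 2360]);


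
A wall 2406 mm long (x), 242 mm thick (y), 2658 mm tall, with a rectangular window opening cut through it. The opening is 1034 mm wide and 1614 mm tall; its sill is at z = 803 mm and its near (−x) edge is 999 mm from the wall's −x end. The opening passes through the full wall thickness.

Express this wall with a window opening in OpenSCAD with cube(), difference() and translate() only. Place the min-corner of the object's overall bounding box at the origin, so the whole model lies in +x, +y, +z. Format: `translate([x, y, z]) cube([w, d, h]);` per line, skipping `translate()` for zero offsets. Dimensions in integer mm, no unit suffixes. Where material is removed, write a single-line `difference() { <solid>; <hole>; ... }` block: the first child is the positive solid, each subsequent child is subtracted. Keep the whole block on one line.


difference() { cube([2406, 242, 2658]); translate([999, 0, 803]) cube([1034, 242, 1614]); }


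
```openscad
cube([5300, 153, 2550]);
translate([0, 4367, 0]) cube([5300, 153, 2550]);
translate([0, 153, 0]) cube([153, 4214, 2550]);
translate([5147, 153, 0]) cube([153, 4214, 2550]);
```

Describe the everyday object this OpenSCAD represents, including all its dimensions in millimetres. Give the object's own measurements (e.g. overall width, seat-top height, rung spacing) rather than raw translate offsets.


The wall frame of a small rectangular building: four walls, each 2550 mm tall and 153 mm thick, enclosing a footprint 5300 mm (x) by 4520 mm (y) outside-to-outside, with no floor or roof. The front and back walls (the −y and +y sides) span the full width; the two side walls fit between them.


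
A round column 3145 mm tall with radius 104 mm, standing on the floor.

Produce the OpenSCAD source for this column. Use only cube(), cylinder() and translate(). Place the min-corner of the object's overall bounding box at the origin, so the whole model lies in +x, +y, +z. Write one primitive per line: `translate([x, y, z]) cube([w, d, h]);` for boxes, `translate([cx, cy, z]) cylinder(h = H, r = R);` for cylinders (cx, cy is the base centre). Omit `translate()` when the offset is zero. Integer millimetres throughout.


translate([104, 104, 0]) cylinder(h = 3145, r = 104);


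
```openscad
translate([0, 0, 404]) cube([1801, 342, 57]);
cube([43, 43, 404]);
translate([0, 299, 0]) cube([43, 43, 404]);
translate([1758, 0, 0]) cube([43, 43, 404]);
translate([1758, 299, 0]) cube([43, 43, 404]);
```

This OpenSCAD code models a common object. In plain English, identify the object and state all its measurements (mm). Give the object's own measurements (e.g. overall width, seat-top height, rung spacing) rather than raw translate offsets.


A bench: a 1801×342 mm seat slab, 57 mm thick, top at z = 461 mm, on four 43×43 mm square legs flush with the seat corners and standing on z = 0.


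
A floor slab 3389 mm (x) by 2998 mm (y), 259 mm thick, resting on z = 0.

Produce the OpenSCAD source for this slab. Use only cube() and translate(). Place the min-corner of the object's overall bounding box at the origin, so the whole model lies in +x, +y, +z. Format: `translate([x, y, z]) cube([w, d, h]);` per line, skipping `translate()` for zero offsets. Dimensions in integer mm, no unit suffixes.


cube([3389, 2998, 259]);


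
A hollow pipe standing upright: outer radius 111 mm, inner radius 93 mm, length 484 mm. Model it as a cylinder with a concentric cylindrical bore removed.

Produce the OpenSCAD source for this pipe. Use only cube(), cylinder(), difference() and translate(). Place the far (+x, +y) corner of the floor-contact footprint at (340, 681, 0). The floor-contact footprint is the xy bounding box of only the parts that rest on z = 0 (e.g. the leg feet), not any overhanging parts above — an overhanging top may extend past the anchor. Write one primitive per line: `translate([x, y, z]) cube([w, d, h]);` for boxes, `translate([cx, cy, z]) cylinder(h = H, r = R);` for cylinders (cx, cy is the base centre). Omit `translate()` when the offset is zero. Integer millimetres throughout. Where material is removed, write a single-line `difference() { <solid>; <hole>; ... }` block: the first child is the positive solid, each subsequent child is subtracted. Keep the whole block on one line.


difference() { translate([229, 570, 0]) cylinder(h = 484, r = 111); translate([229, 570, 0]) cylinder(h = 484, r = 93); }


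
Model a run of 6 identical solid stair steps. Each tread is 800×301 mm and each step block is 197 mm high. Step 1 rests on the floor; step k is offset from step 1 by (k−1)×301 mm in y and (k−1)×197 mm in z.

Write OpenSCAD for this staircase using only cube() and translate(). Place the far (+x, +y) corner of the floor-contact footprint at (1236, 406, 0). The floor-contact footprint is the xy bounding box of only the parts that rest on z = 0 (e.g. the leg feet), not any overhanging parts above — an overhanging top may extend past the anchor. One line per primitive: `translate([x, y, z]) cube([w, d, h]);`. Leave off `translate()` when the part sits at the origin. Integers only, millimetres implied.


translate([436, 105, 0]) cube([800, 301, 197]);
translate([436, 406, 197]) cube([800, 301, 197]);
translate([436, 707, 394]) cube([800, 301, 197]);
translate([436, 1008, 591]) cube([800, 301, 197]);
translate([436, 1309, 788]) cube([800, 301, 197]);
translate([436, 1610, 985]) cube([800, 301, 197]);


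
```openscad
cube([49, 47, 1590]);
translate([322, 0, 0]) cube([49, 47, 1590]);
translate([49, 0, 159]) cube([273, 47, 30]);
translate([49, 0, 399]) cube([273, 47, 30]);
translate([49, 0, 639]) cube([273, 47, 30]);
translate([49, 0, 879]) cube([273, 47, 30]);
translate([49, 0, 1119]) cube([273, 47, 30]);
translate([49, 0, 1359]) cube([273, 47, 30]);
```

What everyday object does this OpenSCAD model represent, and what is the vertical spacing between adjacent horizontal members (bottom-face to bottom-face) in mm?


A ladder. The rung spacing is 240 mm.

Two tall 49×47 posts with 6 short bars between them — a ladder. Adjacent rungs sit at z = 159 and z = 399, so the spacing is 399 − 159 = 240 mm.


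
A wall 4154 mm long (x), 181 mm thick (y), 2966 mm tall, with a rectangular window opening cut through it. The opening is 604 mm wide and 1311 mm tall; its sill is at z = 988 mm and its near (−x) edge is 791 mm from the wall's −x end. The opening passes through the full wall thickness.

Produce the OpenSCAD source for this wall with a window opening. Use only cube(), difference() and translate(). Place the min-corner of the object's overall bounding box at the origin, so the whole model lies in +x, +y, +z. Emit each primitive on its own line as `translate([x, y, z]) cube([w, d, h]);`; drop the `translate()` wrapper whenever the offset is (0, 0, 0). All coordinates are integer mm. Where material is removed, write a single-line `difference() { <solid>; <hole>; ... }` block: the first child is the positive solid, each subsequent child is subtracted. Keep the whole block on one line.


difference() { cube([4154, 181, 2966]); translate([791, 0, 988]) cube([604, 181, 1311]); }


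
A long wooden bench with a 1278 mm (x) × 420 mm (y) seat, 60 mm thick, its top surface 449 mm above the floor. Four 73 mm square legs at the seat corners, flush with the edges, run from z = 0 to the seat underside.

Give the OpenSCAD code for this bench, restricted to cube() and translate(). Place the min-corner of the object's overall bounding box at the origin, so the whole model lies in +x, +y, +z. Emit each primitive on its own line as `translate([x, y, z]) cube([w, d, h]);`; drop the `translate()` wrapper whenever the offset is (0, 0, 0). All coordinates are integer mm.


translate([0, 0, 389]) cube([1278, 420, 60]);
cube([73, 73, 389]);
translate([0, 347, 0]) cube([73, 73, 389]);
translate([1205, 0, 0]) cube([73, 73, 389]);
translate([1205, 347, 0]) cube([73, 73, 389]);


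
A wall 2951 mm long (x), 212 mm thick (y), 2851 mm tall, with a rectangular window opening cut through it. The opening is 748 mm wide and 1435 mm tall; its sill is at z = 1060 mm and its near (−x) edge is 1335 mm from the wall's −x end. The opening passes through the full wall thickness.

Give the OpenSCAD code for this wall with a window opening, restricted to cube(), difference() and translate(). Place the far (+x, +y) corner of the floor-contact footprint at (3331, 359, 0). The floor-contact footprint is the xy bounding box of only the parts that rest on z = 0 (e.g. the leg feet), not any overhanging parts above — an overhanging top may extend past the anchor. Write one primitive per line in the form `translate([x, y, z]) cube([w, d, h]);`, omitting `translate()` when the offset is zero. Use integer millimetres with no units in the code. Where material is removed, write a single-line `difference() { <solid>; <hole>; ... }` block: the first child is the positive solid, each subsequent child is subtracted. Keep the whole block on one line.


difference() { translate([380, 147, 0]) cube([2951, 212, 2851]); translate([1715, 147, 1060]) cube([748, 212, 1435]); }


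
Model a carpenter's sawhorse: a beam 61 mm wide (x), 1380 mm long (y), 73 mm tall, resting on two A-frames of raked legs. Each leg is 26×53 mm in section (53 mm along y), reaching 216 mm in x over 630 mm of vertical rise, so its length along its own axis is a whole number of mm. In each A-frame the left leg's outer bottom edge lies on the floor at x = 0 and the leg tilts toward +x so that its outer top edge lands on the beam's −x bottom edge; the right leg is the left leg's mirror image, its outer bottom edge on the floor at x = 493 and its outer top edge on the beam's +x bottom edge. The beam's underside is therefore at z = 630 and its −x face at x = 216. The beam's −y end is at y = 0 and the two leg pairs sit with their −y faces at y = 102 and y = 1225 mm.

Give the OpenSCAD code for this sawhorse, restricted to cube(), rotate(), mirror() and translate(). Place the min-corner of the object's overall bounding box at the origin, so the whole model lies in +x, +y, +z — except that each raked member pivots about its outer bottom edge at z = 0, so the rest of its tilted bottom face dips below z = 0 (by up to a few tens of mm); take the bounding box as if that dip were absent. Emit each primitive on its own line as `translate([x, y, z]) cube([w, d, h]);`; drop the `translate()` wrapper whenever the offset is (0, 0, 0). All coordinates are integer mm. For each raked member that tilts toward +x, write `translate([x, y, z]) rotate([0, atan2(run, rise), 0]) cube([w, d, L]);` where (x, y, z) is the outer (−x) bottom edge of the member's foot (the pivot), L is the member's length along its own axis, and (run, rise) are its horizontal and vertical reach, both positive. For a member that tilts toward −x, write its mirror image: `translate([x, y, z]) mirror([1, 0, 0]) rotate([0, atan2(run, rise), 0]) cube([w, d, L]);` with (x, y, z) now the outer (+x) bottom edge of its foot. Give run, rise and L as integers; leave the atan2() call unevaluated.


translate([216, 0, 630]) cube([61, 1380, 73]);
translate([0, 102, 0]) rotate([0, atan2(216, 630), 0]) cube([26, 53, 666]);
translate([493, 102, 0]) mirror([1, 0, 0]) rotate([0, atan2(216, 630), 0]) cube([26, 53, 666]);
translate([0, 1225, 0]) rotate([0, atan2(216, 630), 0]) cube([26, 53, 666]);
translate([493, 1225, 0]) mirror([1, 0, 0]) rotate([0, atan2(216, 630), 0]) cube([26, 53, 666]);
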